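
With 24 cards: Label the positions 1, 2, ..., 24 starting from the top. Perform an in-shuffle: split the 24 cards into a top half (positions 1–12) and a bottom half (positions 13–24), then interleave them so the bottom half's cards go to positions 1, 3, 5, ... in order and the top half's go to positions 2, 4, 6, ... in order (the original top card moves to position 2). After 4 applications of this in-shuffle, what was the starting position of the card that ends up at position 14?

Work backwards from position 14, undoing one in-shuffle at a time:
14 ← 7 ← 16 ← 8 ← 4
So the card now at position 14 started at position 4.

4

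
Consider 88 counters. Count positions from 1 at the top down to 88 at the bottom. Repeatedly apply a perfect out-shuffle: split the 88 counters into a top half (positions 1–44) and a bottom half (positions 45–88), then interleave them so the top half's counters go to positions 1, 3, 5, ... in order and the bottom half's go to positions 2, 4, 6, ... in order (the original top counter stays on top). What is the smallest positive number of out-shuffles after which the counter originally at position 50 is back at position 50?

Follow position 50 under repeated out-shuffles:
50 → 12 → 23 → 45 → 2 → 3 → 5 → 9 → ... → 50 (length 28)
It first returns after 28 out-shuffles.

28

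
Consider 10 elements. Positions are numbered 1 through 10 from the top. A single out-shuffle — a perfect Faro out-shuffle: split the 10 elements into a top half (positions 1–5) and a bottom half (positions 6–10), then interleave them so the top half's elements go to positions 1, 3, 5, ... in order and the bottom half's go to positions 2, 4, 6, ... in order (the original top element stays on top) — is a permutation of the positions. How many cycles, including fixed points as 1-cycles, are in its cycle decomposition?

Trace each unvisited position around until it returns:
(1) (2 3 5 9 8 6) (4 7) (10)
4 cycles in total.

4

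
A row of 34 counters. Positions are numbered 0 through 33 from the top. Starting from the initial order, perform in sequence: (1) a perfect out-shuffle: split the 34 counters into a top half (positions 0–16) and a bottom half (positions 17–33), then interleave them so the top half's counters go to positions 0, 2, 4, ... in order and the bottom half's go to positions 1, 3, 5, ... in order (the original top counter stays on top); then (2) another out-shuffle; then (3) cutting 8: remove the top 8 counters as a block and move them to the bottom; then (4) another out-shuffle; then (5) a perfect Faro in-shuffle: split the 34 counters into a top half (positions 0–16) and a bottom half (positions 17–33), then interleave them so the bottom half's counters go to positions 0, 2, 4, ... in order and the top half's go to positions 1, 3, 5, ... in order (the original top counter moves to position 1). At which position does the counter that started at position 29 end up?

Track the counter from position 29 forward through each operation:
  after op 1 (out-shuffle): 29 → 25
  after op 2 (out-shuffle): 25 → 17
  after op 3 (cut 8): 17 → 9
  after op 4 (out-shuffle): 9 → 18
  after op 5 (in-shuffle): 18 → 2

2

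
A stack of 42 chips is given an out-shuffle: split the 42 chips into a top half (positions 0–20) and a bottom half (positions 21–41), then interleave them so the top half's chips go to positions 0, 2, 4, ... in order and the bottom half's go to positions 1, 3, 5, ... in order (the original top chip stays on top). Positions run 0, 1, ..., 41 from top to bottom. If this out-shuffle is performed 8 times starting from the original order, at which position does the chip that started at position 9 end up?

8

Track the chip's position through each out-shuffle:
9 → 18 → 36 → 31 → 21 → 1 → 2 → 4 → 8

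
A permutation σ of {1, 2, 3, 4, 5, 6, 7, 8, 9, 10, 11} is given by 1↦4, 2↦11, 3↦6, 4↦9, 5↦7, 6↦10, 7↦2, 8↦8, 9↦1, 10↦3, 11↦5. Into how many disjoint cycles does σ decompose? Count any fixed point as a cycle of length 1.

4

Cycle decomposition: (1 4 9) (2 11 5 7) (3 6 10) (8).
4 cycles.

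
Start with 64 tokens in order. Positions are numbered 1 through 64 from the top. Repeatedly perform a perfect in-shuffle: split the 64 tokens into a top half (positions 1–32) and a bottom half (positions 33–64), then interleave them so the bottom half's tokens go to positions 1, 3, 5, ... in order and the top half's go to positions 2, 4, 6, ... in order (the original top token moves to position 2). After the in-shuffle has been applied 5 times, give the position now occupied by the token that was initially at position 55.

5

Track the token's position through each in-shuffle:
55 → 45 → 25 → 50 → 35 → 5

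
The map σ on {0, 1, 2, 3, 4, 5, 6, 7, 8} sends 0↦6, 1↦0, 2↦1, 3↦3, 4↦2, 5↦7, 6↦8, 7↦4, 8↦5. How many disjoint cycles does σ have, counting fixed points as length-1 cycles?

Cycle decomposition: (0 6 8 5 7 4 2 1) (3).
2 cycles.

2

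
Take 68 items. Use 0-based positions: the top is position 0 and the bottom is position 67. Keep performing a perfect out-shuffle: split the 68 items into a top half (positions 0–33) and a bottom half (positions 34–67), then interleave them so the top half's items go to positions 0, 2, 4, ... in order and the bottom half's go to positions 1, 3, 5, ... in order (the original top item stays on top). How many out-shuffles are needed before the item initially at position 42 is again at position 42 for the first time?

66

Follow position 42 under repeated out-shuffles:
42 → 17 → 34 → 1 → 2 → 4 → 8 → 16 → ... → 42 (length 66)
It first returns after 66 out-shuffles.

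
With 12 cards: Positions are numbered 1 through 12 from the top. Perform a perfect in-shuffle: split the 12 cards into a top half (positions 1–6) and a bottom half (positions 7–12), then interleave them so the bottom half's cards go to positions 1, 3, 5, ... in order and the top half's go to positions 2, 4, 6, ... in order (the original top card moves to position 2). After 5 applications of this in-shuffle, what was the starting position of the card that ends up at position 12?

2

Work backwards from position 12, undoing one in-shuffle at a time:
12 ← 6 ← 3 ← 8 ← 4 ← 2
So the card now at position 12 started at position 2.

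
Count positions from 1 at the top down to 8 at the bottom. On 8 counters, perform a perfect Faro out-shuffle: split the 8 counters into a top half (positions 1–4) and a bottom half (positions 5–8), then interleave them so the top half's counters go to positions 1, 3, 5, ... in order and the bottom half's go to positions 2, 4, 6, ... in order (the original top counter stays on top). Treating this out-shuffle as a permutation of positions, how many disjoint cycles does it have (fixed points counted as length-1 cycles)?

Trace each unvisited position around until it returns:
(1) (2 3 5) (4 7 6) (8)
4 cycles in total.

4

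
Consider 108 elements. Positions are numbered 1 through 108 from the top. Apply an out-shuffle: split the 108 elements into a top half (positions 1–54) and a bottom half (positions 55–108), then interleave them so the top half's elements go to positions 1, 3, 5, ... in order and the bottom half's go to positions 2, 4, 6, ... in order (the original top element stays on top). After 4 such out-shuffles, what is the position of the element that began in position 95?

7

Track the element's position through each out-shuffle:
95 → 82 → 56 → 4 → 7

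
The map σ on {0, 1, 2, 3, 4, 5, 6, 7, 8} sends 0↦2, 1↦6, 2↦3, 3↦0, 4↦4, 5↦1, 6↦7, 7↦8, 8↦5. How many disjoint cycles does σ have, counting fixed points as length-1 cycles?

Cycle decomposition: (0 2 3) (1 6 7 8 5) (4).
3 cycles.

3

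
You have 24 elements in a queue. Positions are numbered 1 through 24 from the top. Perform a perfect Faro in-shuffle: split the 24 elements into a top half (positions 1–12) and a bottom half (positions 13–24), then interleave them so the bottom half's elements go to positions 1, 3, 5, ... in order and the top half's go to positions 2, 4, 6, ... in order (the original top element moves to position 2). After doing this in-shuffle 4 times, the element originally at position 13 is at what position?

8

Track the element's position through each in-shuffle:
13 → 1 → 2 → 4 → 8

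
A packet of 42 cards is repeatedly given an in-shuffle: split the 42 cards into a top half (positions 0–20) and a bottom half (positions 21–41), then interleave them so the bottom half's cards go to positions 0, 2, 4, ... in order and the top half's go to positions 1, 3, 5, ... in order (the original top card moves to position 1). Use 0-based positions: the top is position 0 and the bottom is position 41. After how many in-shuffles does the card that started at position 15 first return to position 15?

Follow position 15 under repeated in-shuffles:
15 → 31 → 20 → 41 → 40 → 38 → 34 → 26 → 10 → 21 → 0 → 1 → 3 → 7 → 15
It first returns after 14 in-shuffles.

14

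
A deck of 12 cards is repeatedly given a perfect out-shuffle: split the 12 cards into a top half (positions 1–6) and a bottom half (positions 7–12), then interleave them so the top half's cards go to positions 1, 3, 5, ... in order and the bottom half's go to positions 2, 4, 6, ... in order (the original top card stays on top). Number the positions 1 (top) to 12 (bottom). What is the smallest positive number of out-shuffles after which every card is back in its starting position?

The out-shuffle permutes the 12 positions with cycle lengths [1, 1, 10].
Every card is home exactly when every cycle has completed a whole number of laps, i.e. after lcm(1, 10) = 10 out-shuffles.

10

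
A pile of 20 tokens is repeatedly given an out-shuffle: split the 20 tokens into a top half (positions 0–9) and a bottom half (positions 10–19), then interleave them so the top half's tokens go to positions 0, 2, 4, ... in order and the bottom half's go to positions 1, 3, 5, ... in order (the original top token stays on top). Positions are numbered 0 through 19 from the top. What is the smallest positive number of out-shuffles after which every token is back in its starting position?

The out-shuffle permutes the 20 positions with cycle lengths [1, 1, 18].
Every token is home exactly when every cycle has completed a whole number of laps, i.e. after lcm(1, 18) = 18 out-shuffles.

18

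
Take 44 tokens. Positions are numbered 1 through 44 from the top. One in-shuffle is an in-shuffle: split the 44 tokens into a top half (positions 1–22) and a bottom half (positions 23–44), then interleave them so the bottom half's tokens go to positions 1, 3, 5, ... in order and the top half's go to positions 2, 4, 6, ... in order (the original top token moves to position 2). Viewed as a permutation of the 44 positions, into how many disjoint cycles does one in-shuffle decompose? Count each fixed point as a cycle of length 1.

Trace each unvisited position around until it returns:
(1 2 4 8 16 32 ... len 12) (3 6 12 24) (5 10 20 40 35 25) (7 14 28 11 22 44 ... len 12) (9 18 36 27) (15 30) (21 42 39 33)
7 cycles in total.

7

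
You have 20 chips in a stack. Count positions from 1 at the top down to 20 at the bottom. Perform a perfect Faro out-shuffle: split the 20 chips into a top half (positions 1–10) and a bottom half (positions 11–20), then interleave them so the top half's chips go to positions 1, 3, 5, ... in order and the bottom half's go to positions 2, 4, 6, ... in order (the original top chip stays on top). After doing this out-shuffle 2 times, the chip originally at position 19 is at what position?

Track the chip's position through each out-shuffle:
19 → 18 → 16

16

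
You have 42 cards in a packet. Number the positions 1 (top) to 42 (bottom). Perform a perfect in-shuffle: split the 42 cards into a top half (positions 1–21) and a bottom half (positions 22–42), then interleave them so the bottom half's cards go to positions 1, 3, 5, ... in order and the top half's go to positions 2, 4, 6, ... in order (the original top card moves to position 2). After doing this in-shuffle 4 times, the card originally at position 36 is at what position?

17

Track the card's position through each in-shuffle:
36 → 29 → 15 → 30 → 17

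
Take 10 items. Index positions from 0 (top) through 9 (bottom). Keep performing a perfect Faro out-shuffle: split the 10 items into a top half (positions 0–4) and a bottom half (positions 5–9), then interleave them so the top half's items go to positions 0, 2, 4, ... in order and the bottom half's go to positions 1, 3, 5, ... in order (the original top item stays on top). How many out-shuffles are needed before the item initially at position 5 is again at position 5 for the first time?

6

Follow position 5 under repeated out-shuffles:
5 → 1 → 2 → 4 → 8 → 7 → 5
It first returns after 6 out-shuffles.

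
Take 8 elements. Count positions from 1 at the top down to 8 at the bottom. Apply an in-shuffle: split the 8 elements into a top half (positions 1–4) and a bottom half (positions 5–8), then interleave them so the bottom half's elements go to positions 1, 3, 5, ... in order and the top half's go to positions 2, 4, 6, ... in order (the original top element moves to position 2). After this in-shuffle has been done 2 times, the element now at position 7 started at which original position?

4

Work backwards from position 7, undoing one in-shuffle at a time:
7 ← 8 ← 4
So the element now at position 7 started at position 4.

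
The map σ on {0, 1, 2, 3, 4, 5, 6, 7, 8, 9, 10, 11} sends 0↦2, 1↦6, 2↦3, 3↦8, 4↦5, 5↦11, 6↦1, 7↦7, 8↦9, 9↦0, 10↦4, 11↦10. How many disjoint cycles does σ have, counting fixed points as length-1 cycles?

Cycle decomposition: (0 2 3 8 9) (1 6) (4 5 11 10) (7).
4 cycles.

4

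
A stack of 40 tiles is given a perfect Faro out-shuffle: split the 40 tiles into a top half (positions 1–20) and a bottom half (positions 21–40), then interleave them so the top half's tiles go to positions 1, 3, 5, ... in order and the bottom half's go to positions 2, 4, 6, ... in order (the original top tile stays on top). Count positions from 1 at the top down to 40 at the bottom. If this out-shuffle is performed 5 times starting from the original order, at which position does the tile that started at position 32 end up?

18

Track the tile's position through each out-shuffle:
32 → 24 → 8 → 15 → 29 → 18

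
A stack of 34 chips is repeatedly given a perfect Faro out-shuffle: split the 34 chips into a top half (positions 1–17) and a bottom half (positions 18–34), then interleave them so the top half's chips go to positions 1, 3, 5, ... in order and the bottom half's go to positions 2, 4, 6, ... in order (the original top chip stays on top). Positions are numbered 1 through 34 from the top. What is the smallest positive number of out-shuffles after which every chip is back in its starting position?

10

The out-shuffle permutes the 34 positions with cycle lengths [1, 1, 2, 10, 10, 10].
Every chip is home exactly when every cycle has completed a whole number of laps, i.e. after lcm(1, 2, 10) = 10 out-shuffles.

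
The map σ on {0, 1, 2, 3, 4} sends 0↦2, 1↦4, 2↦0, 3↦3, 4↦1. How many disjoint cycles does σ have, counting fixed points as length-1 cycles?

3

Cycle decomposition: (0 2) (1 4) (3).
3 cycles.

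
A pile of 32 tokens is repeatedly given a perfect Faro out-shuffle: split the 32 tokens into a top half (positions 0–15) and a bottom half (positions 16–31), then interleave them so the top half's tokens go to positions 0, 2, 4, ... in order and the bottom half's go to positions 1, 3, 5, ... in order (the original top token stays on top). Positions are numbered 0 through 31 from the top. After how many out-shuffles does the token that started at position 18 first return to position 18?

Follow position 18 under repeated out-shuffles:
18 → 5 → 10 → 20 → 9 → 18
It first returns after 5 out-shuffles.

5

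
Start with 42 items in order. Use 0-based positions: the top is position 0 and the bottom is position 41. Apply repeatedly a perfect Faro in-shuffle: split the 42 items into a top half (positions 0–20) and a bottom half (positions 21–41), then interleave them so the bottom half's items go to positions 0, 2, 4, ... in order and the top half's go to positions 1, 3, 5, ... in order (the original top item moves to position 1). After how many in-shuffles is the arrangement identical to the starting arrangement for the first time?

14

The in-shuffle permutes the 42 positions with cycle lengths [14, 14, 14].
Every item is home exactly when every cycle has completed a whole number of laps, i.e. after lcm(14) = 14 in-shuffles.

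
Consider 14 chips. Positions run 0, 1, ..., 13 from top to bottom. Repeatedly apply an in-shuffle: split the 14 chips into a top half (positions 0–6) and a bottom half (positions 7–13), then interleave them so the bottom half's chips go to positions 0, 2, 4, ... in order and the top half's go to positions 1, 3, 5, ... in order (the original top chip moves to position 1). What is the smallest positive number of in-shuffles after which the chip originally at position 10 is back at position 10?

Follow position 10 under repeated in-shuffles:
10 → 6 → 13 → 12 → 10
It first returns after 4 in-shuffles.

4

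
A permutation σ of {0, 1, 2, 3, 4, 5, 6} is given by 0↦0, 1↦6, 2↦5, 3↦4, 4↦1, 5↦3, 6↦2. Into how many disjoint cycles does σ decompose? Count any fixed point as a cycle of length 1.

Cycle decomposition: (0) (1 6 2 5 3 4).
2 cycles.

2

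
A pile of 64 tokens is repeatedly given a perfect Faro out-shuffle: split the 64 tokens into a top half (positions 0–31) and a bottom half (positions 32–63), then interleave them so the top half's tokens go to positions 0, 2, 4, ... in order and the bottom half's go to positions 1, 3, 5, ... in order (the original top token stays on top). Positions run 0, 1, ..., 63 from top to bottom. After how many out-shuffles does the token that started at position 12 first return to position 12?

6

Follow position 12 under repeated out-shuffles:
12 → 24 → 48 → 33 → 3 → 6 → 12
It first returns after 6 out-shuffles.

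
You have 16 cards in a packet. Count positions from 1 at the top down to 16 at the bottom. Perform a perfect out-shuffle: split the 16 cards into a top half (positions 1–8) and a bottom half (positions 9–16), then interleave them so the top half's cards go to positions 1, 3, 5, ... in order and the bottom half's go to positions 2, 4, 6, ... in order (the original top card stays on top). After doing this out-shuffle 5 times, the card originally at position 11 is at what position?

Track the card's position through each out-shuffle:
11 → 6 → 11 → 6 → 11 → 6

6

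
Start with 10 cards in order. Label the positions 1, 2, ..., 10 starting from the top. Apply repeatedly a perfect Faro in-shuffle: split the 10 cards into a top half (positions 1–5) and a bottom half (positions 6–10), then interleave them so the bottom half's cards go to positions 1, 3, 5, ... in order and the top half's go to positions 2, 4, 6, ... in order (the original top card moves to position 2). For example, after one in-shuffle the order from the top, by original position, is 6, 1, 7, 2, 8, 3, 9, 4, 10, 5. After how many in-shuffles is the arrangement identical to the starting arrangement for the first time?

The in-shuffle permutes the 10 positions with cycle lengths [10].
Every card is home exactly when every cycle has completed a whole number of laps, i.e. after lcm(10) = 10 in-shuffles.

10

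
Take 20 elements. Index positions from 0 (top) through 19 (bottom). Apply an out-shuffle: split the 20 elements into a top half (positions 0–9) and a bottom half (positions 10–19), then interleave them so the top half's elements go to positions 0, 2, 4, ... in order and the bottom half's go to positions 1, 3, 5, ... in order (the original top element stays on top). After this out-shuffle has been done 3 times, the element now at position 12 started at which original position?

11

Work backwards from position 12, undoing one out-shuffle at a time:
12 ← 6 ← 3 ← 11
So the element now at position 12 started at position 11.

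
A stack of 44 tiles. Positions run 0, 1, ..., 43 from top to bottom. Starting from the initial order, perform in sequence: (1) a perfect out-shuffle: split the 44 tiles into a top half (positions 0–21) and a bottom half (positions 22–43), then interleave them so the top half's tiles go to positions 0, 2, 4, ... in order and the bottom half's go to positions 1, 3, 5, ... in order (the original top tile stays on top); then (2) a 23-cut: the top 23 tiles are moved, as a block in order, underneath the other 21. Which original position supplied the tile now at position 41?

Undo the operations in reverse order, starting from position 41:
  undo op 2 (cut 23): 41 ← 20
  undo op 1 (out-shuffle, from top half): 20 ← 10
So the tile at position 41 came from original position 10.

10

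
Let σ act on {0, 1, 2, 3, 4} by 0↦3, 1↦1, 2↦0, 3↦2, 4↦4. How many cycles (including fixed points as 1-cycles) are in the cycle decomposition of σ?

3

Cycle decomposition: (0 3 2) (1) (4).
3 cycles.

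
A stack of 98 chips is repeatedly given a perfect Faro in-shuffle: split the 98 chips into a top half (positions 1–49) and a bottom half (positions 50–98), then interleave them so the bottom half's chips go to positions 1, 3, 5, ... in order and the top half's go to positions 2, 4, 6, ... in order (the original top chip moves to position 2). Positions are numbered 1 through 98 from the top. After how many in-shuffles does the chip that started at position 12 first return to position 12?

10

Follow position 12 under repeated in-shuffles:
12 → 24 → 48 → 96 → 93 → 87 → 75 → 51 → 3 → 6 → 12
It first returns after 10 in-shuffles.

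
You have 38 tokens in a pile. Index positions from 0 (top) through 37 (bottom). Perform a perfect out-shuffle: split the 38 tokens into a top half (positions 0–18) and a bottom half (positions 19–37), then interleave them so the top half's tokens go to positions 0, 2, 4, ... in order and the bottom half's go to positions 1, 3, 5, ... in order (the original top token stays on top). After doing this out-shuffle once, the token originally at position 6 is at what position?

Track the token's position through each out-shuffle:
6 → 12

12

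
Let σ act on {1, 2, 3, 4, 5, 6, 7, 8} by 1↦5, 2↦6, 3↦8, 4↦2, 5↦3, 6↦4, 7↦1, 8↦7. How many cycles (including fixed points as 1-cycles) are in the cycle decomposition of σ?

2

Cycle decomposition: (1 5 3 8 7) (2 6 4).
2 cycles.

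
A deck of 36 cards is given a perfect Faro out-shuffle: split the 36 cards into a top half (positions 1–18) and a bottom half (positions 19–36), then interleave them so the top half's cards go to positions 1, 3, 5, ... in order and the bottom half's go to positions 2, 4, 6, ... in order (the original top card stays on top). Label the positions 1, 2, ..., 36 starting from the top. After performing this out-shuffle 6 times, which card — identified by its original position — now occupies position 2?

30

Work backwards from position 2, undoing one out-shuffle at a time:
2 ← 19 ← 10 ← 23 ← 12 ← 24 ← 30
So the card now at position 2 started at position 30.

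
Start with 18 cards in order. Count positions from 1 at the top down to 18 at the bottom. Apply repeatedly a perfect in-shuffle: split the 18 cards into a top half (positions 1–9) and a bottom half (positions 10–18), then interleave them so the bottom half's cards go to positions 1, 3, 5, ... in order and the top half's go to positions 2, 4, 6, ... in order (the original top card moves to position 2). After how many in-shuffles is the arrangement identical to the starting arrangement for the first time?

The in-shuffle permutes the 18 positions with cycle lengths [18].
Every card is home exactly when every cycle has completed a whole number of laps, i.e. after lcm(18) = 18 in-shuffles.

18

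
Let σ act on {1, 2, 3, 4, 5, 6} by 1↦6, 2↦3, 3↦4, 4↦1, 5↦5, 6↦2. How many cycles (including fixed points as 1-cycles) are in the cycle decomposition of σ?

2

Cycle decomposition: (1 6 2 3 4) (5).
2 cycles.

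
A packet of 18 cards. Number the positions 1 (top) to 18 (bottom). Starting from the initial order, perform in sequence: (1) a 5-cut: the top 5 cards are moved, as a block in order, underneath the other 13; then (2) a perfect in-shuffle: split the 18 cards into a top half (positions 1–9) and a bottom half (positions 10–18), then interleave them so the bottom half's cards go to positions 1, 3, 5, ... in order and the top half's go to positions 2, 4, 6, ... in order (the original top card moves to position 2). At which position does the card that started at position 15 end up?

1

Track the card from position 15 forward through each operation:
  after op 1 (cut 5): 15 → 10
  after op 2 (in-shuffle): 10 → 1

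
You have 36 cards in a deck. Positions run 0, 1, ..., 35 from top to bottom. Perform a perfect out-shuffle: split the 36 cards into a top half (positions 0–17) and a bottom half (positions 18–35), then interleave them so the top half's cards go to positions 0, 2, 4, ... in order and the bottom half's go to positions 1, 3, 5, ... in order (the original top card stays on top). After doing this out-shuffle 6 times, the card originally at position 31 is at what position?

24

Track the card's position through each out-shuffle:
31 → 27 → 19 → 3 → 6 → 12 → 24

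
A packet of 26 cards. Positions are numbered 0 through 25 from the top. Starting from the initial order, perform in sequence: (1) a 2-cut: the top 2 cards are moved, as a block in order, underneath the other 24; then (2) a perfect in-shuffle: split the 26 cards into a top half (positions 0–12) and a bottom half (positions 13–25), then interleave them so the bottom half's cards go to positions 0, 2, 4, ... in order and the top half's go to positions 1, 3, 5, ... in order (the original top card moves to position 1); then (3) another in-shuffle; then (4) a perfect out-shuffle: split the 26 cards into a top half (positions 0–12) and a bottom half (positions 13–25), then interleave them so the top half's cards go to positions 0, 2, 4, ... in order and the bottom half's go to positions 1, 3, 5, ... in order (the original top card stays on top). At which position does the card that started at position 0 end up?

Track the card from position 0 forward through each operation:
  after op 1 (cut 2): 0 → 24
  after op 2 (in-shuffle): 24 → 22
  after op 3 (in-shuffle): 22 → 18
  after op 4 (out-shuffle): 18 → 11

11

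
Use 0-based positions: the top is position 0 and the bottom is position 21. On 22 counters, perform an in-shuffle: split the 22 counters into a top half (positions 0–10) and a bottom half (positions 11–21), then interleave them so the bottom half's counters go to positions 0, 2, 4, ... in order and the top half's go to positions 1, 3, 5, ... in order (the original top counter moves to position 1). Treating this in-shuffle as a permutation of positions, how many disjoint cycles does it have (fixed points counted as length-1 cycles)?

2

Trace each unvisited position around until it returns:
(0 1 3 7 15 8 ... len 11) (4 9 19 16 10 21 ... len 11)
2 cycles in total.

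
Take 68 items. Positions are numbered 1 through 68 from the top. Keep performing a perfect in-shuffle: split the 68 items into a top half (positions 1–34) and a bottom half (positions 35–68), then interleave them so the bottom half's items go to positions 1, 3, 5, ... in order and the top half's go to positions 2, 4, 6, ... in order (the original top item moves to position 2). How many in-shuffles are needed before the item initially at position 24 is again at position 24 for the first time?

11

Follow position 24 under repeated in-shuffles:
24 → 48 → 27 → 54 → 39 → 9 → 18 → 36 → 3 → 6 → 12 → 24
It first returns after 11 in-shuffles.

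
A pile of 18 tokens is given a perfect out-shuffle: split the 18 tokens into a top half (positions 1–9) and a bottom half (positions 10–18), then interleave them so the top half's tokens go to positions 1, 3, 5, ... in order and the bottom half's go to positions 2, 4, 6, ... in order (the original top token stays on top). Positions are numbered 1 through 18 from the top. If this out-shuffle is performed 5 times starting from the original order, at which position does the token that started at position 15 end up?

Track the token's position through each out-shuffle:
15 → 12 → 6 → 11 → 4 → 7

7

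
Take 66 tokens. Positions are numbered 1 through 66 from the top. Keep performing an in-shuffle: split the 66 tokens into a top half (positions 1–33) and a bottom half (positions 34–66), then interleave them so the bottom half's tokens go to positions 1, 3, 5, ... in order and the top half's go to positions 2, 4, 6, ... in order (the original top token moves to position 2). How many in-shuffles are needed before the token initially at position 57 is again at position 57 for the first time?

Follow position 57 under repeated in-shuffles:
57 → 47 → 27 → 54 → 41 → 15 → 30 → 60 → ... → 57 (length 66)
It first returns after 66 in-shuffles.

66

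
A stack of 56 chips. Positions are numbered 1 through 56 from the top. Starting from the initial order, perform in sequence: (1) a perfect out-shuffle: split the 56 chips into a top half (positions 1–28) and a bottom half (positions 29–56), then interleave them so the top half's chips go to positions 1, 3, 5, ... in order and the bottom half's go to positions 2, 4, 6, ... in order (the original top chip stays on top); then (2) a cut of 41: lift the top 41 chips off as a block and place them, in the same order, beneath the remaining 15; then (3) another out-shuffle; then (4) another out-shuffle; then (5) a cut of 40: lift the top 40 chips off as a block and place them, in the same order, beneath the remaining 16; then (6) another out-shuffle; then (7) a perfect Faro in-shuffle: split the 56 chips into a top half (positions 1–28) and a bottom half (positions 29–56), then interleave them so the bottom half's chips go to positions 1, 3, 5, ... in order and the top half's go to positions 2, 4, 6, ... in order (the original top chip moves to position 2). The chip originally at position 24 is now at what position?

Track the chip from position 24 forward through each operation:
  after op 1 (out-shuffle): 24 → 47
  after op 2 (cut 41): 47 → 6
  after op 3 (out-shuffle): 6 → 11
  after op 4 (out-shuffle): 11 → 21
  after op 5 (cut 40): 21 → 37
  after op 6 (out-shuffle): 37 → 18
  after op 7 (in-shuffle): 18 → 36

36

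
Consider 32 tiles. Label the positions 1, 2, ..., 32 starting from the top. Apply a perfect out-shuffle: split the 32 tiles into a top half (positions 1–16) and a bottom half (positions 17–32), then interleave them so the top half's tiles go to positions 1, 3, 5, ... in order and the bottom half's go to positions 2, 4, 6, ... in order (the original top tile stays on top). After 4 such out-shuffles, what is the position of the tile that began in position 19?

10

Track the tile's position through each out-shuffle:
19 → 6 → 11 → 21 → 10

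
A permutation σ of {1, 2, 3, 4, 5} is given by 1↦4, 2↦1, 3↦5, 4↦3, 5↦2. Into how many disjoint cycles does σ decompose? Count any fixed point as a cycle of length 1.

1

Cycle decomposition: (1 4 3 5 2).
1 cycle.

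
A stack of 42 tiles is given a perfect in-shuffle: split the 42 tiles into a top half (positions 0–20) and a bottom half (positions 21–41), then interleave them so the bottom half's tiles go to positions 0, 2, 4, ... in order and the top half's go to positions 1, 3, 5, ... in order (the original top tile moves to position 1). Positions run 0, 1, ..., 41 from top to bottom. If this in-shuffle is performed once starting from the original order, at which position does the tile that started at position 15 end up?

Track the tile's position through each in-shuffle:
15 → 31

31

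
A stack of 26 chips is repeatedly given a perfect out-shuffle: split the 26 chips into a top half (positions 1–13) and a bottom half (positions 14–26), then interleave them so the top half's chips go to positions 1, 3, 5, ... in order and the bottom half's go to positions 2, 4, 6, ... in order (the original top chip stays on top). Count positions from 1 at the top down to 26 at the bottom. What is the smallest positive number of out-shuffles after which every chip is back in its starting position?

The out-shuffle permutes the 26 positions with cycle lengths [1, 1, 4, 20].
Every chip is home exactly when every cycle has completed a whole number of laps, i.e. after lcm(1, 4, 20) = 20 out-shuffles.

20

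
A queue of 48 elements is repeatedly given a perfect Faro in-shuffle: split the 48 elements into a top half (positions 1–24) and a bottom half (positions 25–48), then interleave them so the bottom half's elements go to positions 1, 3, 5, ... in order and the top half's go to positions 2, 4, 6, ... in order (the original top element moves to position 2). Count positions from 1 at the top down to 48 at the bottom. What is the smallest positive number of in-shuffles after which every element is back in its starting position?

21

The in-shuffle permutes the 48 positions with cycle lengths [3, 3, 21, 21].
Every element is home exactly when every cycle has completed a whole number of laps, i.e. after lcm(3, 21) = 21 in-shuffles.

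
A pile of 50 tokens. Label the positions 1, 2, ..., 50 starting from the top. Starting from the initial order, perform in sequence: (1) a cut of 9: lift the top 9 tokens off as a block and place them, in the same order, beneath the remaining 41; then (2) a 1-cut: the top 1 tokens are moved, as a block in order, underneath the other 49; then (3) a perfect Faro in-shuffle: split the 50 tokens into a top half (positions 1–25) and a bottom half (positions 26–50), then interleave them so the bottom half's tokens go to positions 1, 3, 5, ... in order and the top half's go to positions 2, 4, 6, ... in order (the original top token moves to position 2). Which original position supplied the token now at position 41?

6

Undo the operations in reverse order, starting from position 41:
  undo op 3 (in-shuffle, from bottom half): 41 ← 46
  undo op 2 (cut 1): 46 ← 47
  undo op 1 (cut 9): 47 ← 6
So the token at position 41 came from original position 6.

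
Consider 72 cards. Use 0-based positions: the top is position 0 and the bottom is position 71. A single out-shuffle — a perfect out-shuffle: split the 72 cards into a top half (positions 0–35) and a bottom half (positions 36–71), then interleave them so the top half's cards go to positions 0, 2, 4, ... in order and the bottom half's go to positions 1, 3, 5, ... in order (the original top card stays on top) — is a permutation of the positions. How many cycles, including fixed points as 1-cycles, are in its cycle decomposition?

Trace each unvisited position around until it returns:
(0) (1 2 4 8 16 32 ... len 35) (7 14 28 56 41 11 ... len 35) (71)
4 cycles in total.

4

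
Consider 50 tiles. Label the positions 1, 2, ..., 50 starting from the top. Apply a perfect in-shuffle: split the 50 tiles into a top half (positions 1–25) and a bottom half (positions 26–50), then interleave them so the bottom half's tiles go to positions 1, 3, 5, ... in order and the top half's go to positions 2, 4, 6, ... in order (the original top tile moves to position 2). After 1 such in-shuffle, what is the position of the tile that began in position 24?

Track the tile's position through each in-shuffle:
24 → 48

48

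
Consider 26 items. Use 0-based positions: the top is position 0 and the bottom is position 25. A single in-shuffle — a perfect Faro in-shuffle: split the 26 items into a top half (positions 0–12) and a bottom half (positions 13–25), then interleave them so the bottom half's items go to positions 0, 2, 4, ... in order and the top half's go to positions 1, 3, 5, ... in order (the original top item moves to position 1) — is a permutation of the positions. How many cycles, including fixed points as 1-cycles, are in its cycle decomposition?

3

Trace each unvisited position around until it returns:
(0 1 3 7 15 4 ... len 18) (2 5 11 23 20 14) (8 17)
3 cycles in total.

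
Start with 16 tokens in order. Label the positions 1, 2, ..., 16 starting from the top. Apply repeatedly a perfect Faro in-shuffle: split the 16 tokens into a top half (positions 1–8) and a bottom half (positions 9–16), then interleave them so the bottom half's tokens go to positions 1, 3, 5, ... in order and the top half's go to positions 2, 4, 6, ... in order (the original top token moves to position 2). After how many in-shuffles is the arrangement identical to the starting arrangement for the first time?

8

The in-shuffle permutes the 16 positions with cycle lengths [8, 8].
Every token is home exactly when every cycle has completed a whole number of laps, i.e. after lcm(8) = 8 in-shuffles.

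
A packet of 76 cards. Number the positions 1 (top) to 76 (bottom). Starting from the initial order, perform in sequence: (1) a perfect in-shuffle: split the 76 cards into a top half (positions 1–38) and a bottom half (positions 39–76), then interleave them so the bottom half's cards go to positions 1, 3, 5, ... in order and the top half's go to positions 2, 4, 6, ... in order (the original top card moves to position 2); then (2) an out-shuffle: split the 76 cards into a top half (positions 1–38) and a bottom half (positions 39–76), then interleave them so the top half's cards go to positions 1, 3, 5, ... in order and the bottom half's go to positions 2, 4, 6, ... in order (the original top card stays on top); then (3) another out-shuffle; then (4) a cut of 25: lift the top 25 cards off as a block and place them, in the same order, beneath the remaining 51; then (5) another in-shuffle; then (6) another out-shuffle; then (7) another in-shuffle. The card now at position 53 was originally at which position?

29

Undo the operations in reverse order, starting from position 53:
  undo op 7 (in-shuffle, from bottom half): 53 ← 65
  undo op 6 (out-shuffle, from top half): 65 ← 33
  undo op 5 (in-shuffle, from bottom half): 33 ← 55
  undo op 4 (cut 25): 55 ← 4
  undo op 3 (out-shuffle, from bottom half): 4 ← 40
  undo op 2 (out-shuffle, from bottom half): 40 ← 58
  undo op 1 (in-shuffle, from top half): 58 ← 29
So the card at position 53 came from original position 29.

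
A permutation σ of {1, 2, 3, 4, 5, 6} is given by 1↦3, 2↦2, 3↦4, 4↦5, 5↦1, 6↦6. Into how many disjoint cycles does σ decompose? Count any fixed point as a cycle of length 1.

3

Cycle decomposition: (1 3 4 5) (2) (6).
3 cycles.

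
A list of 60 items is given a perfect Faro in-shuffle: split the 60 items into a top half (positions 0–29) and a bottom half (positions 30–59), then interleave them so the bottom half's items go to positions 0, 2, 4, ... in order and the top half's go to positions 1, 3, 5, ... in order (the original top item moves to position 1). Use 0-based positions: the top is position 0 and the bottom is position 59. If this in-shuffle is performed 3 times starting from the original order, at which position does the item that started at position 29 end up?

56

Track the item's position through each in-shuffle:
29 → 59 → 58 → 56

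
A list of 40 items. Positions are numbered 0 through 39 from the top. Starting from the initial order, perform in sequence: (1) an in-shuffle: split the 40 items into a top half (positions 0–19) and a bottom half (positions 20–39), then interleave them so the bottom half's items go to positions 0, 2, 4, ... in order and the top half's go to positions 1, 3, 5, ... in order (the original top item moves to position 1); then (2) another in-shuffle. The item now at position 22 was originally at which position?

15

Undo the operations in reverse order, starting from position 22:
  undo op 2 (in-shuffle, from bottom half): 22 ← 31
  undo op 1 (in-shuffle, from top half): 31 ← 15
So the item at position 22 came from original position 15.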